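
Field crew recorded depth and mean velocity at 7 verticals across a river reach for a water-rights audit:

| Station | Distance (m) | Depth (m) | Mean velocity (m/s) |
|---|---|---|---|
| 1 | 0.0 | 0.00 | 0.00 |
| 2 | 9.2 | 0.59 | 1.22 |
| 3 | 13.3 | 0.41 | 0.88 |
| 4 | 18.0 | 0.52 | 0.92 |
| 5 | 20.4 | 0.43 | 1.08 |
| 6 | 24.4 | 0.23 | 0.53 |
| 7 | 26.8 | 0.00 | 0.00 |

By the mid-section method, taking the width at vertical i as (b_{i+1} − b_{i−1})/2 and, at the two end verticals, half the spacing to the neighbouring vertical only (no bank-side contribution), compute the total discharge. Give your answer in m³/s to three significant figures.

w_2 = (13.3 − 0.0)/2 = 6.65 m; q_2 = 1.22 × 0.59 × 6.65 = 4.787 m³/s
w_3 = (18.0 − 9.2)/2 = 4.4 m; q_3 = 0.88 × 0.41 × 4.4 = 1.588 m³/s
w_4 = (20.4 − 13.3)/2 = 3.55 m; q_4 = 0.92 × 0.52 × 3.55 = 1.698 m³/s
w_5 = (24.4 − 18.0)/2 = 3.2 m; q_5 = 1.08 × 0.43 × 3.2 = 1.486 m³/s
w_6 = (26.8 − 20.4)/2 = 3.2 m; q_6 = 0.53 × 0.23 × 3.2 = 0.3901 m³/s
Stations 1, 7 contribute zero (depth or velocity is 0).
Q = Σ qᵢ = 9.949 m³/s

9.95 m³/s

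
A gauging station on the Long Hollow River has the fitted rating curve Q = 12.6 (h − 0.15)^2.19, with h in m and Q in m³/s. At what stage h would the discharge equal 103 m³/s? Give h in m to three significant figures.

h − h₀ = (Q/C)^(1/b) = (103/12.6)^(1/2.19) = 2.610 m
h = 0.15 + 2.610 = 2.760 m

2.76 m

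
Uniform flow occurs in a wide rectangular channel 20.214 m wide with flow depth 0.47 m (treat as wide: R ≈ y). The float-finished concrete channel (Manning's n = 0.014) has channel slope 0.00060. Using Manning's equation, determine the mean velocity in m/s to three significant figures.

A = b·y = 20.214 × 0.47 = 9.501 m²
Wide channel: R ≈ y = 0.47 m
Q = (1/n)·A·R^(2/3)·S^(1/2) = (1/0.014) × 9.501 × 0.4700^(2/3) × 0.00060^(1/2) = 10.05 m³/s
V = Q/A = 10.05/9.501 = 1.058 m/s

1.06 m/s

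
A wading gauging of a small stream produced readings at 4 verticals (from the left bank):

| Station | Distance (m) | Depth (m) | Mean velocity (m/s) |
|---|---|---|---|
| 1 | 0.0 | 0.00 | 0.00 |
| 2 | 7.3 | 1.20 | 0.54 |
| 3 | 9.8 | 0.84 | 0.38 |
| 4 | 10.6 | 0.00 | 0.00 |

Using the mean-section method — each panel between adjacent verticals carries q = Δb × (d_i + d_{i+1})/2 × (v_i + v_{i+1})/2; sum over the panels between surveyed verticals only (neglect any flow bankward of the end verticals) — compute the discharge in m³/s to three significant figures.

2.42 m³/s

Panel 1-2: Δb = 7.3 m, d̄ = (0.00+1.20)/2 = 0.6, v̄ = (0.00+0.54)/2 = 0.27 → q = 7.3×0.6×0.27 = 1.183 m³/s
Panel 2-3: Δb = 2.5 m, d̄ = (1.20+0.84)/2 = 1.02, v̄ = (0.54+0.38)/2 = 0.46 → q = 2.5×1.02×0.46 = 1.173 m³/s
Panel 3-4: Δb = 0.8 m, d̄ = (0.84+0.00)/2 = 0.42, v̄ = (0.38+0.00)/2 = 0.19 → q = 0.8×0.42×0.19 = 0.06384 m³/s
Q = Σ q = 2.419 m³/s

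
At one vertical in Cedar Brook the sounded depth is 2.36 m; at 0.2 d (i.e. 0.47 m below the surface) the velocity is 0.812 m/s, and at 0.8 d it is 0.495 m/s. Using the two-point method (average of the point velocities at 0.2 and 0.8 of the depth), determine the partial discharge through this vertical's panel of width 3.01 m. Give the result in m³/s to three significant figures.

v̄ = (0.812 + 0.495) / 2 = 0.6535 m/s
q = v̄ × d × w = 0.6535 × 2.36 × 3.01 = 4.642 m³/s

4.64 m³/s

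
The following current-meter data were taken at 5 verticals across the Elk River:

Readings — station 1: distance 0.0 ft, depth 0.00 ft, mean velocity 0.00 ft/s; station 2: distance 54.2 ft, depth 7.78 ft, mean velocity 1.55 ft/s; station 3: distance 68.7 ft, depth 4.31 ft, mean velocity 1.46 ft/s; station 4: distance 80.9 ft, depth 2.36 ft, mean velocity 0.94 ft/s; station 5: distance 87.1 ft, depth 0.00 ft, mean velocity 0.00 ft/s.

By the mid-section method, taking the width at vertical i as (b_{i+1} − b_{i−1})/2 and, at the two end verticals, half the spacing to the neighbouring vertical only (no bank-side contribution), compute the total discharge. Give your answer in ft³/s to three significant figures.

519 ft³/s

w_2 = (68.7 − 0.0)/2 = 34.35 ft; q_2 = 1.55 × 7.78 × 34.35 = 414.2 ft³/s
w_3 = (80.9 − 54.2)/2 = 13.35 ft; q_3 = 1.46 × 4.31 × 13.35 = 84.01 ft³/s
w_4 = (87.1 − 68.7)/2 = 9.2 ft; q_4 = 0.94 × 2.36 × 9.2 = 20.41 ft³/s
Stations 1, 5 contribute zero (depth or velocity is 0).
Q = Σ qᵢ = 518.6 ft³/s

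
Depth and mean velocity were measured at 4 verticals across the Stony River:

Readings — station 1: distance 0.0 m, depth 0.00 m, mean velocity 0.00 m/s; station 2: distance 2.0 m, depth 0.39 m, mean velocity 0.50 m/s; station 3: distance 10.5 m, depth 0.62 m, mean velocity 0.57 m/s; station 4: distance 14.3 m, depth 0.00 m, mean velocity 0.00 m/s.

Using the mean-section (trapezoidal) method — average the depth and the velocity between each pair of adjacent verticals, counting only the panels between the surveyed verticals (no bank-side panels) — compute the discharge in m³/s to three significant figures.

Panel 1-2: Δb = 2 m, d̄ = (0.00+0.39)/2 = 0.195, v̄ = (0.00+0.50)/2 = 0.25 → q = 2×0.195×0.25 = 0.09750 m³/s
Panel 2-3: Δb = 8.5 m, d̄ = (0.39+0.62)/2 = 0.505, v̄ = (0.50+0.57)/2 = 0.535 → q = 8.5×0.505×0.535 = 2.296 m³/s
Panel 3-4: Δb = 3.8 m, d̄ = (0.62+0.00)/2 = 0.31, v̄ = (0.57+0.00)/2 = 0.285 → q = 3.8×0.31×0.285 = 0.3357 m³/s
Q = Σ q = 2.730 m³/s

2.73 m³/s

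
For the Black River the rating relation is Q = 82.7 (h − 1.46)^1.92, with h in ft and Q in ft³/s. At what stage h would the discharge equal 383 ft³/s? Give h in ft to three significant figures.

3.68 ft

h − h₀ = (Q/C)^(1/b) = (383/82.7)^(1/1.92) = 2.222 ft
h = 1.46 + 2.222 = 3.682 ft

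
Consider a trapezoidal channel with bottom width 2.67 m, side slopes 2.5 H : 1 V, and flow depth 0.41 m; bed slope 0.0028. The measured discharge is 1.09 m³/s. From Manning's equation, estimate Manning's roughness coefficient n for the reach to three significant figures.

A = (b + z·y)·y = (2.67 + 2.5×0.41)×0.41 = 1.515 m²
P = b + 2y√(1+z²) = 2.67 + 2×0.41×√(1+2.5²) = 4.878 m
R = A/P = 1.515/4.878 = 0.3106 m
n = (1/Q)·A·R^(2/3)·S^(1/2) = (1/1.09) × 1.515 × 0.4586 × 0.05292 = 0.03373

0.0337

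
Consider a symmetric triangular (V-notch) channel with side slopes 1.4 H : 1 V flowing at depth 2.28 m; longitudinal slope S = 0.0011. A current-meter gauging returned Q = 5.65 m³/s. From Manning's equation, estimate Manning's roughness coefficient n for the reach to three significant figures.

0.0406

A = z·y² = 1.4×2.28² = 7.278 m²
P = 2y√(1+z²) = 2×2.28×√(1+1.4²) = 7.845 m
R = A/P = 7.278/7.845 = 0.9277 m
n = (1/Q)·A·R^(2/3)·S^(1/2) = (1/5.65) × 7.278 × 0.9512 × 0.03317 = 0.04064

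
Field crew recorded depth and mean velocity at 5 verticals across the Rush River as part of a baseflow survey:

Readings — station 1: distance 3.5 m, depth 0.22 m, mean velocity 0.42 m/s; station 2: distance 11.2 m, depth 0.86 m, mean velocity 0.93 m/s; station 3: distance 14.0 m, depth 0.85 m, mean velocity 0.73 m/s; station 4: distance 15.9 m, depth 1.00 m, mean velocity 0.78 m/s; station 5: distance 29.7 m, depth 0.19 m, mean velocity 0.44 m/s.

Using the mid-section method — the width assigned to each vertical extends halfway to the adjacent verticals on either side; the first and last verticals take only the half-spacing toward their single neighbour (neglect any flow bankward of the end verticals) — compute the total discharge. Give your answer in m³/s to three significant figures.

12.7 m³/s

w_1 = (11.2 − 3.5)/2 = 3.85 m; q_1 = 0.42 × 0.22 × 3.85 = 0.3557 m³/s
w_2 = (14.0 − 3.5)/2 = 5.25 m; q_2 = 0.93 × 0.86 × 5.25 = 4.199 m³/s
w_3 = (15.9 − 11.2)/2 = 2.35 m; q_3 = 0.73 × 0.85 × 2.35 = 1.458 m³/s
w_4 = (29.7 − 14.0)/2 = 7.85 m; q_4 = 0.78 × 1.00 × 7.85 = 6.123 m³/s
w_5 = (29.7 − 15.9)/2 = 6.9 m; q_5 = 0.44 × 0.19 × 6.9 = 0.5768 m³/s
Q = Σ qᵢ = 12.71 m³/s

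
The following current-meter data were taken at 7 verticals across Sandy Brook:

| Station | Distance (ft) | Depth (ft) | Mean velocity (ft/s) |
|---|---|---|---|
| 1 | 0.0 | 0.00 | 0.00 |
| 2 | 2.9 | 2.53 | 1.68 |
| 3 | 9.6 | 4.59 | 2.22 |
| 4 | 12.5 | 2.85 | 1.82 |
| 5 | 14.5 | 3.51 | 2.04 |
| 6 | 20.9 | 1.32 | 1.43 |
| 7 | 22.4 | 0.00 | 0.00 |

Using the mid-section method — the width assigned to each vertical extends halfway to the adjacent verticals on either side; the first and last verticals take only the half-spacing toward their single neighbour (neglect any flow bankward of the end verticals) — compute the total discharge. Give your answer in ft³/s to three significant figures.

w_2 = (9.6 − 0.0)/2 = 4.8 ft; q_2 = 1.68 × 2.53 × 4.8 = 20.40 ft³/s
w_3 = (12.5 − 2.9)/2 = 4.8 ft; q_3 = 2.22 × 4.59 × 4.8 = 48.91 ft³/s
w_4 = (14.5 − 9.6)/2 = 2.45 ft; q_4 = 1.82 × 2.85 × 2.45 = 12.71 ft³/s
w_5 = (20.9 − 12.5)/2 = 4.2 ft; q_5 = 2.04 × 3.51 × 4.2 = 30.07 ft³/s
w_6 = (22.4 − 14.5)/2 = 3.95 ft; q_6 = 1.43 × 1.32 × 3.95 = 7.456 ft³/s
Stations 1, 7 contribute zero (depth or velocity is 0).
Q = Σ qᵢ = 119.6 ft³/s

120 ft³/s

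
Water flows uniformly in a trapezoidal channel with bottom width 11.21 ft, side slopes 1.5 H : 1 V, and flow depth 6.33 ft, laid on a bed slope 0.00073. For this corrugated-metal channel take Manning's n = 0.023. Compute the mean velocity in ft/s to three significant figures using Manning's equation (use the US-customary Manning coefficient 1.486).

4.29 ft/s

A = (b + z·y)·y = (11.21 + 1.5×6.33)×6.33 = 131.1 ft²
P = b + 2y√(1+z²) = 11.21 + 2×6.33×√(1+1.5²) = 34.03 ft
R = A/P = 131.1/34.03 = 3.851 ft
Q = (1.486/n)·A·R^(2/3)·S^(1/2) = (1.486/0.023) × 131.1 × 3.851^(2/3) × 0.00073^(1/2) = 562.1 ft³/s
V = Q/A = 562.1/131.1 = 4.289 ft/s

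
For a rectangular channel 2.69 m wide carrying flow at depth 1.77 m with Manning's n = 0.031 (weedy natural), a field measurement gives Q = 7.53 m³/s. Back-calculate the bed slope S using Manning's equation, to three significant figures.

0.00344

A = b·y = 2.69 × 1.77 = 4.761 m²
P = b + 2y = 2.69 + 2×1.77 = 6.230 m
R = A/P = 4.761/6.230 = 0.7643 m
S = (Q·n / (1·A·R^(2/3)))² = (7.53×0.031 / (1×4.761×0.8359))² = 0.003440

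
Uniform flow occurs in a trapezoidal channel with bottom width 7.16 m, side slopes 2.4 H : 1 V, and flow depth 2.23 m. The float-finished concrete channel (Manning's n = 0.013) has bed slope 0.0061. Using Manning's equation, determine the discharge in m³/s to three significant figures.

218 m³/s

A = (b + z·y)·y = (7.16 + 2.4×2.23)×2.23 = 27.90 m²
P = b + 2y√(1+z²) = 7.16 + 2×2.23×√(1+2.4²) = 18.76 m
R = A/P = 27.90/18.76 = 1.488 m
Q = (1/n)·A·R^(2/3)·S^(1/2) = (1/0.013) × 27.90 × 1.488^(2/3) × 0.0061^(1/2) = 218.4 m³/s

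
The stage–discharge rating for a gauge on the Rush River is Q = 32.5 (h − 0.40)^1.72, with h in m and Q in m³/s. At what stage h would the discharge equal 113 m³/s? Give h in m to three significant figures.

h − h₀ = (Q/C)^(1/b) = (113/32.5)^(1/1.72) = 2.064 m
h = 0.40 + 2.064 = 2.464 m

2.46 m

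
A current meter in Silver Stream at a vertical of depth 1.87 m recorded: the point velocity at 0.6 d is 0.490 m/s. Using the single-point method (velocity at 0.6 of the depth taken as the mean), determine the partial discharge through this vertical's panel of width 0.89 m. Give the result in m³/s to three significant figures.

v̄ = v₀.₆ = 0.490 m/s
q = v̄ × d × w = 0.4900 × 1.87 × 0.89 = 0.8155 m³/s

0.816 m³/s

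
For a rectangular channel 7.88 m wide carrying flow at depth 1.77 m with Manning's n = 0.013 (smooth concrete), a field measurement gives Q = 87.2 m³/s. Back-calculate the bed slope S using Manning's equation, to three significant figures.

A = b·y = 7.88 × 1.77 = 13.95 m²
P = b + 2y = 7.88 + 2×1.77 = 11.42 m
R = A/P = 13.95/11.42 = 1.221 m
S = (Q·n / (1·A·R^(2/3)))² = (87.2×0.013 / (1×13.95×1.143))² = 0.005060

0.00506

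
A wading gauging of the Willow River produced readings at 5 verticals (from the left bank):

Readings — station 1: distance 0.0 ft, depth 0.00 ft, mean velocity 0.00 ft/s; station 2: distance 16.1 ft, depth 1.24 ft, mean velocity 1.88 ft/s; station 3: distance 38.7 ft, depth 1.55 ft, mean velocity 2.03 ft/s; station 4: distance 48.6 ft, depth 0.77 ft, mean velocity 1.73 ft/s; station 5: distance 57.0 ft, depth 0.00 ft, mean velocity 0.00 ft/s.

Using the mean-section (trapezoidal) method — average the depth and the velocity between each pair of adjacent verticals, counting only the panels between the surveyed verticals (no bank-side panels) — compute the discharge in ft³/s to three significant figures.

95.4 ft³/s

Panel 1-2: Δb = 16.1 ft, d̄ = (0.00+1.24)/2 = 0.62, v̄ = (0.00+1.88)/2 = 0.94 → q = 16.1×0.62×0.94 = 9.383 ft³/s
Panel 2-3: Δb = 22.6 ft, d̄ = (1.24+1.55)/2 = 1.395, v̄ = (1.88+2.03)/2 = 1.955 → q = 22.6×1.395×1.955 = 61.64 ft³/s
Panel 3-4: Δb = 9.9 ft, d̄ = (1.55+0.77)/2 = 1.16, v̄ = (2.03+1.73)/2 = 1.88 → q = 9.9×1.16×1.88 = 21.59 ft³/s
Panel 4-5: Δb = 8.4 ft, d̄ = (0.77+0.00)/2 = 0.385, v̄ = (1.73+0.00)/2 = 0.865 → q = 8.4×0.385×0.865 = 2.797 ft³/s
Q = Σ q = 95.41 ft³/s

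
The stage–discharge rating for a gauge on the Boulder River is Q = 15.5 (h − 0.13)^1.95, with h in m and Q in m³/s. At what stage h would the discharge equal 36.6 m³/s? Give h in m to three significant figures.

h − h₀ = (Q/C)^(1/b) = (36.6/15.5)^(1/1.95) = 1.554 m
h = 0.13 + 1.554 = 1.684 m

1.68 m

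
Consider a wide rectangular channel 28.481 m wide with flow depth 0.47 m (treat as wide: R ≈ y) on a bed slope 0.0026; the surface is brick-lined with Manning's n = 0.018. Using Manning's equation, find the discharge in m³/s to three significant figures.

A = b·y = 28.481 × 0.47 = 13.39 m²
Wide channel: R ≈ y = 0.47 m
Q = (1/n)·A·R^(2/3)·S^(1/2) = (1/0.018) × 13.39 × 0.4700^(2/3) × 0.0026^(1/2) = 22.92 m³/s

22.9 m³/s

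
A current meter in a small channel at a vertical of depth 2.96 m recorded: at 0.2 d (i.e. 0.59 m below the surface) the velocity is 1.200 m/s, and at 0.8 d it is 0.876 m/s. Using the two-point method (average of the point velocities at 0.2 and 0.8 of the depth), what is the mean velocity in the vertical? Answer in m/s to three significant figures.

v̄ = (1.200 + 0.876) / 2 = 1.038 m/s

1.04 m/s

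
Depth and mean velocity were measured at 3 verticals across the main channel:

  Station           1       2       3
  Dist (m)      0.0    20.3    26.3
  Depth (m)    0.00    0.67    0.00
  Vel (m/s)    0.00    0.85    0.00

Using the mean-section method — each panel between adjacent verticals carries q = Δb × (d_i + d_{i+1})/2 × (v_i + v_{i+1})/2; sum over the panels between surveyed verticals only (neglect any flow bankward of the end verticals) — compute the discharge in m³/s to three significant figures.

Panel 1-2: Δb = 20.3 m, d̄ = (0.00+0.67)/2 = 0.335, v̄ = (0.00+0.85)/2 = 0.425 → q = 20.3×0.335×0.425 = 2.890 m³/s
Panel 2-3: Δb = 6 m, d̄ = (0.67+0.00)/2 = 0.335, v̄ = (0.85+0.00)/2 = 0.425 → q = 6×0.335×0.425 = 0.8543 m³/s
Q = Σ q = 3.744 m³/s

3.74 m³/s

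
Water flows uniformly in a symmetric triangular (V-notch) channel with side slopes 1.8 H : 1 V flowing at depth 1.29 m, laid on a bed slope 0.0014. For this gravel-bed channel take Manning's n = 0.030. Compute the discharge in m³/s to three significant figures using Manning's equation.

A = z·y² = 1.8×1.29² = 2.995 m²
P = 2y√(1+z²) = 2×1.29×√(1+1.8²) = 5.313 m
R = A/P = 2.995/5.313 = 0.5638 m
Q = (1/n)·A·R^(2/3)·S^(1/2) = (1/0.030) × 2.995 × 0.5638^(2/3) × 0.0014^(1/2) = 2.550 m³/s

2.55 m³/s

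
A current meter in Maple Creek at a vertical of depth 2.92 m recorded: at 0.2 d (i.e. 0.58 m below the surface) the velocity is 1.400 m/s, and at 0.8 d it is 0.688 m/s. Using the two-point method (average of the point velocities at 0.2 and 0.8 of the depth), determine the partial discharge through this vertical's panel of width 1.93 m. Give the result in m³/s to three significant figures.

5.88 m³/s

v̄ = (1.400 + 0.688) / 2 = 1.044 m/s
q = v̄ × d × w = 1.044 × 2.92 × 1.93 = 5.884 m³/s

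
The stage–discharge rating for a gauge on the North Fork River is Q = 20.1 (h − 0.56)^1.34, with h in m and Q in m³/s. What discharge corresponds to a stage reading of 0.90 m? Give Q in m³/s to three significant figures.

Q = 20.1 × (0.90 − 0.56)^1.34 = 20.1 × 0.34^1.34 = 4.736 m³/s

4.74 m³/s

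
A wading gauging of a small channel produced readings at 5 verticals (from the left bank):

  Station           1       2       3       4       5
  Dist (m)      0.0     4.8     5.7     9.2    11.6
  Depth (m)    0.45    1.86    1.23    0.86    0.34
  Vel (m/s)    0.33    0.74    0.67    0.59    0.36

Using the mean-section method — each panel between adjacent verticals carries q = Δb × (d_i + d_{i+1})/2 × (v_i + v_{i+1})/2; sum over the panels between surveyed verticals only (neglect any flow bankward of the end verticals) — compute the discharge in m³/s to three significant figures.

6.93 m³/s

Panel 1-2: Δb = 4.8 m, d̄ = (0.45+1.86)/2 = 1.155, v̄ = (0.33+0.74)/2 = 0.535 → q = 4.8×1.155×0.535 = 2.966 m³/s
Panel 2-3: Δb = 0.9 m, d̄ = (1.86+1.23)/2 = 1.545, v̄ = (0.74+0.67)/2 = 0.705 → q = 0.9×1.545×0.705 = 0.9803 m³/s
Panel 3-4: Δb = 3.5 m, d̄ = (1.23+0.86)/2 = 1.045, v̄ = (0.67+0.59)/2 = 0.63 → q = 3.5×1.045×0.63 = 2.304 m³/s
Panel 4-5: Δb = 2.4 m, d̄ = (0.86+0.34)/2 = 0.6, v̄ = (0.59+0.36)/2 = 0.475 → q = 2.4×0.6×0.475 = 0.6840 m³/s
Q = Σ q = 6.935 m³/s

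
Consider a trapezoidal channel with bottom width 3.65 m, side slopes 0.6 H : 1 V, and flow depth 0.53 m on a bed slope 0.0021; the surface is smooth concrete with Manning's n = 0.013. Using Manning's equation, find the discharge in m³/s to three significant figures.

4.23 m³/s

A = (b + z·y)·y = (3.65 + 0.6×0.53)×0.53 = 2.103 m²
P = b + 2y√(1+z²) = 3.65 + 2×0.53×√(1+0.6²) = 4.886 m
R = A/P = 2.103/4.886 = 0.4304 m
Q = (1/n)·A·R^(2/3)·S^(1/2) = (1/0.013) × 2.103 × 0.4304^(2/3) × 0.0021^(1/2) = 4.226 m³/s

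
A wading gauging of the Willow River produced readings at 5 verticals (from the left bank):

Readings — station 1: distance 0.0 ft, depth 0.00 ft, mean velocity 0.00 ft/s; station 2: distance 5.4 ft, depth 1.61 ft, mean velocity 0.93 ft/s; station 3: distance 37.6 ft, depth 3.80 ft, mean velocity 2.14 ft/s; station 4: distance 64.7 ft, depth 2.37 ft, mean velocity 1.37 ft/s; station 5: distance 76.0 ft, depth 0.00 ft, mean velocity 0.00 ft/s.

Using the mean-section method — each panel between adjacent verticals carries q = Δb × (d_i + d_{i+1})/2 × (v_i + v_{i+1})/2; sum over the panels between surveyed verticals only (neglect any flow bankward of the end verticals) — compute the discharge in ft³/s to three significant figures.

Panel 1-2: Δb = 5.4 ft, d̄ = (0.00+1.61)/2 = 0.805, v̄ = (0.00+0.93)/2 = 0.465 → q = 5.4×0.805×0.465 = 2.021 ft³/s
Panel 2-3: Δb = 32.2 ft, d̄ = (1.61+3.80)/2 = 2.705, v̄ = (0.93+2.14)/2 = 1.535 → q = 32.2×2.705×1.535 = 133.7 ft³/s
Panel 3-4: Δb = 27.1 ft, d̄ = (3.80+2.37)/2 = 3.085, v̄ = (2.14+1.37)/2 = 1.755 → q = 27.1×3.085×1.755 = 146.7 ft³/s
Panel 4-5: Δb = 11.3 ft, d̄ = (2.37+0.00)/2 = 1.185, v̄ = (1.37+0.00)/2 = 0.685 → q = 11.3×1.185×0.685 = 9.172 ft³/s
Q = Σ q = 291.6 ft³/s

292 ft³/s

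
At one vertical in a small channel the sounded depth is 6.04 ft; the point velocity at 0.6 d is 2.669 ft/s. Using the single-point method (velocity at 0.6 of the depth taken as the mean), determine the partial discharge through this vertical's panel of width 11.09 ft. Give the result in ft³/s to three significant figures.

v̄ = v₀.₆ = 2.669 ft/s
q = v̄ × d × w = 2.669 × 6.04 × 11.09 = 178.8 ft³/s

179 ft³/s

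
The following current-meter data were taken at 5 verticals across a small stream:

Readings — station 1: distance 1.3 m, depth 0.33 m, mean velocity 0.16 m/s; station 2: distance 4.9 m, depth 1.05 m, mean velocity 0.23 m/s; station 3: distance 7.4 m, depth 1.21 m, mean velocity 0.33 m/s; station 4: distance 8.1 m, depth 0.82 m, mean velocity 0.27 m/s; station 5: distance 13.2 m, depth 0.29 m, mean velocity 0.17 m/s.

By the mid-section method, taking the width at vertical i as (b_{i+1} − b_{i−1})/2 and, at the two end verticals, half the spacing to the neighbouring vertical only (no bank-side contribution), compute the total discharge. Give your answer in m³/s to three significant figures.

w_1 = (4.9 − 1.3)/2 = 1.8 m; q_1 = 0.16 × 0.33 × 1.8 = 0.09504 m³/s
w_2 = (7.4 − 1.3)/2 = 3.05 m; q_2 = 0.23 × 1.05 × 3.05 = 0.7366 m³/s
w_3 = (8.1 − 4.9)/2 = 1.6 m; q_3 = 0.33 × 1.21 × 1.6 = 0.6389 m³/s
w_4 = (13.2 − 7.4)/2 = 2.9 m; q_4 = 0.27 × 0.82 × 2.9 = 0.6421 m³/s
w_5 = (13.2 − 8.1)/2 = 2.55 m; q_5 = 0.17 × 0.29 × 2.55 = 0.1257 m³/s
Q = Σ qᵢ = 2.238 m³/s

2.24 m³/s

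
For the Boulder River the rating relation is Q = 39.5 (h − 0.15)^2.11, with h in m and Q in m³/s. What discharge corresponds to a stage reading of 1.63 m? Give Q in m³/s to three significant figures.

Q = 39.5 × (1.63 − 0.15)^2.11 = 39.5 × 1.48^2.11 = 90.33 m³/s

90.3 m³/s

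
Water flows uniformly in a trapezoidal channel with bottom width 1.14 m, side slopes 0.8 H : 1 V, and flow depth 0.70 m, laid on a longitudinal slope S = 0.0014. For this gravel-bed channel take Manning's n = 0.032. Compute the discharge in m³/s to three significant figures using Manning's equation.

A = (b + z·y)·y = (1.14 + 0.8×0.70)×0.70 = 1.190 m²
P = b + 2y√(1+z²) = 1.14 + 2×0.70×√(1+0.8²) = 2.933 m
R = A/P = 1.190/2.933 = 0.4057 m
Q = (1/n)·A·R^(2/3)·S^(1/2) = (1/0.032) × 1.190 × 0.4057^(2/3) × 0.0014^(1/2) = 0.7626 m³/s

0.763 m³/s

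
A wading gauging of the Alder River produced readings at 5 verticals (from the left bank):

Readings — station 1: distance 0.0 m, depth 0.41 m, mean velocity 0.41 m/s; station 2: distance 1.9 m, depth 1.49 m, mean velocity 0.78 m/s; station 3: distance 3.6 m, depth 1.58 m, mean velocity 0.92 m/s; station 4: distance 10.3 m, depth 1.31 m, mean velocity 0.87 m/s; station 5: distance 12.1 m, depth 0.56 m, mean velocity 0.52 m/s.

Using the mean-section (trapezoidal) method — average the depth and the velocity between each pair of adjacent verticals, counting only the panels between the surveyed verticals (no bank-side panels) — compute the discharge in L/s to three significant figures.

13100 L/s

Panel 1-2: Δb = 1.9 m, d̄ = (0.41+1.49)/2 = 0.95, v̄ = (0.41+0.78)/2 = 0.595 → q = 1.9×0.95×0.595 = 1.074 m³/s
Panel 2-3: Δb = 1.7 m, d̄ = (1.49+1.58)/2 = 1.535, v̄ = (0.78+0.92)/2 = 0.85 → q = 1.7×1.535×0.85 = 2.218 m³/s
Panel 3-4: Δb = 6.7 m, d̄ = (1.58+1.31)/2 = 1.445, v̄ = (0.92+0.87)/2 = 0.895 → q = 6.7×1.445×0.895 = 8.665 m³/s
Panel 4-5: Δb = 1.8 m, d̄ = (1.31+0.56)/2 = 0.935, v̄ = (0.87+0.52)/2 = 0.695 → q = 1.8×0.935×0.695 = 1.170 m³/s
Q = Σ q = 13.13 m³/s
= 13.13 × 1000 = 13130 L/s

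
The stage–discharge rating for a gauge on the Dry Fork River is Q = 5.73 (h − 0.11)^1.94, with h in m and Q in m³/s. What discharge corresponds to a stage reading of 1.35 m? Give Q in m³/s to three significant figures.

8.70 m³/s

Q = 5.73 × (1.35 − 0.11)^1.94 = 5.73 × 1.24^1.94 = 8.697 m³/s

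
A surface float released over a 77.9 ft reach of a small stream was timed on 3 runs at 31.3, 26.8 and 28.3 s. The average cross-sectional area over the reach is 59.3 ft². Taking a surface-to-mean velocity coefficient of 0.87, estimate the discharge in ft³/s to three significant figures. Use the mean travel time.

140 ft³/s

t̄ = (31.3 + 26.8 + 28.3) / 3 = 28.8 s
v_surface = L / t̄ = 77.9 / 28.8 = 2.705 ft/s
v_mean = 0.87 × 2.705 = 2.353 ft/s
Q = A × v_mean = 59.3 × 2.353 = 139.5 ft³/s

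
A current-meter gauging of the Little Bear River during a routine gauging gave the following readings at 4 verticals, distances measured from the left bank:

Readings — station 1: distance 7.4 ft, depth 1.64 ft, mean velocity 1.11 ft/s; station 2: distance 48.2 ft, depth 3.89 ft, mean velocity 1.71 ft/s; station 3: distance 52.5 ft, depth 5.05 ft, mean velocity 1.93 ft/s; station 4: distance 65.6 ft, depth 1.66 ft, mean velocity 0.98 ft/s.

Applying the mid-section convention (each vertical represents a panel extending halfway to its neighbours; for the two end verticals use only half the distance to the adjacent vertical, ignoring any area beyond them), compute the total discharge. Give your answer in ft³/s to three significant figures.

w_1 = (48.2 − 7.4)/2 = 20.4 ft; q_1 = 1.11 × 1.64 × 20.4 = 37.14 ft³/s
w_2 = (52.5 − 7.4)/2 = 22.55 ft; q_2 = 1.71 × 3.89 × 22.55 = 150.0 ft³/s
w_3 = (65.6 − 48.2)/2 = 8.7 ft; q_3 = 1.93 × 5.05 × 8.7 = 84.79 ft³/s
w_4 = (65.6 − 52.5)/2 = 6.55 ft; q_4 = 0.98 × 1.66 × 6.55 = 10.66 ft³/s
Q = Σ qᵢ = 282.6 ft³/s

283 ft³/s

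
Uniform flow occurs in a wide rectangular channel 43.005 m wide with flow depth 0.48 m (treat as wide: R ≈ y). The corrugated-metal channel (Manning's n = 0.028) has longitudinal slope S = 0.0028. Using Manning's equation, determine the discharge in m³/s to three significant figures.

A = b·y = 43.005 × 0.48 = 20.64 m²
Wide channel: R ≈ y = 0.48 m
Q = (1/n)·A·R^(2/3)·S^(1/2) = (1/0.028) × 20.64 × 0.4800^(2/3) × 0.0028^(1/2) = 23.92 m³/s

23.9 m³/s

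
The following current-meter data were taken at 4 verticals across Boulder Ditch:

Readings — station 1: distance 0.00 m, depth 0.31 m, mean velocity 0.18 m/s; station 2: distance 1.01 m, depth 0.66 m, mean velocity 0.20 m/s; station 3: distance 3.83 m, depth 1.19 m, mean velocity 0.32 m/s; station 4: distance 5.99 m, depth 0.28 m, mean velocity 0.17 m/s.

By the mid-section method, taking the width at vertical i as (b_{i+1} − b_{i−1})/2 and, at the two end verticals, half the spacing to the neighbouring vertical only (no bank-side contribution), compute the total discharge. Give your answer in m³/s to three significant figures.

1.28 m³/s

w_1 = (1.01 − 0.00)/2 = 0.505 m; q_1 = 0.18 × 0.31 × 0.505 = 0.02818 m³/s
w_2 = (3.83 − 0.00)/2 = 1.915 m; q_2 = 0.20 × 0.66 × 1.915 = 0.2528 m³/s
w_3 = (5.99 − 1.01)/2 = 2.49 m; q_3 = 0.32 × 1.19 × 2.49 = 0.9482 m³/s
w_4 = (5.99 − 3.83)/2 = 1.08 m; q_4 = 0.17 × 0.28 × 1.08 = 0.05141 m³/s
Q = Σ qᵢ = 1.281 m³/s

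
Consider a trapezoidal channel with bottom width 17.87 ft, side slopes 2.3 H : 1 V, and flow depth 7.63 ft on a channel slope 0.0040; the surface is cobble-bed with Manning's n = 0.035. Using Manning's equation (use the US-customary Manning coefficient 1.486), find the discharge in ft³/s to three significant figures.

2070 ft³/s

A = (b + z·y)·y = (17.87 + 2.3×7.63)×7.63 = 270.2 ft²
P = b + 2y√(1+z²) = 17.87 + 2×7.63×√(1+2.3²) = 56.14 ft
R = A/P = 270.2/56.14 = 4.814 ft
Q = (1.486/n)·A·R^(2/3)·S^(1/2) = (1.486/0.035) × 270.2 × 4.814^(2/3) × 0.0040^(1/2) = 2069 ft³/s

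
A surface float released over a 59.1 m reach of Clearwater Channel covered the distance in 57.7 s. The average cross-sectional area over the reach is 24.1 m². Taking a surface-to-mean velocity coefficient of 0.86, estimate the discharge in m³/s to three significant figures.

21.2 m³/s

v_surface = L / t̄ = 59.1 / 57.7 = 1.024 m/s
v_mean = 0.86 × 1.024 = 0.8809 m/s
Q = A × v_mean = 24.1 × 0.8809 = 21.23 m³/s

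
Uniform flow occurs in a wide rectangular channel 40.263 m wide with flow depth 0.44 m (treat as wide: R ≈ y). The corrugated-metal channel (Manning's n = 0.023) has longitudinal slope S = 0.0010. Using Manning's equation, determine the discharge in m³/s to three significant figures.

14.1 m³/s

A = b·y = 40.263 × 0.44 = 17.72 m²
Wide channel: R ≈ y = 0.44 m
Q = (1/n)·A·R^(2/3)·S^(1/2) = (1/0.023) × 17.72 × 0.4400^(2/3) × 0.0010^(1/2) = 14.09 m³/s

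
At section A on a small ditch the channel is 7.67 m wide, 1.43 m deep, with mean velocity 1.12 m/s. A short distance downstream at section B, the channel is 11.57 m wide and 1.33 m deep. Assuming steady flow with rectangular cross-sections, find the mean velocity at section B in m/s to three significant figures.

0.798 m/s

Q = A₁V₁ = (7.67×1.43) × 1.12 = 12.28 m³/s
A₂ = 11.57 × 1.33 = 15.39 m²
V₂ = Q/A₂ = 12.28/15.39 = 0.7983 m/s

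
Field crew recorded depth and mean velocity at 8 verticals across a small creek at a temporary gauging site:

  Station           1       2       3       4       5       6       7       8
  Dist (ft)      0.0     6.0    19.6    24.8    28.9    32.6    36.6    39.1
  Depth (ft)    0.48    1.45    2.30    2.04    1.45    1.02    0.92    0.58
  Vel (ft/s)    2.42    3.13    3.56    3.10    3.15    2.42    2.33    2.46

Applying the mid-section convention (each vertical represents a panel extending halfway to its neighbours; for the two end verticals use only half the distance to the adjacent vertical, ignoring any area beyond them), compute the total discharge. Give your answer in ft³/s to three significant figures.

190 ft³/s

w_1 = (6.0 − 0.0)/2 = 3 ft; q_1 = 2.42 × 0.48 × 3 = 3.485 ft³/s
w_2 = (19.6 − 0.0)/2 = 9.8 ft; q_2 = 3.13 × 1.45 × 9.8 = 44.48 ft³/s
w_3 = (24.8 − 6.0)/2 = 9.4 ft; q_3 = 3.56 × 2.30 × 9.4 = 76.97 ft³/s
w_4 = (28.9 − 19.6)/2 = 4.65 ft; q_4 = 3.10 × 2.04 × 4.65 = 29.41 ft³/s
w_5 = (32.6 − 24.8)/2 = 3.9 ft; q_5 = 3.15 × 1.45 × 3.9 = 17.81 ft³/s
w_6 = (36.6 − 28.9)/2 = 3.85 ft; q_6 = 2.42 × 1.02 × 3.85 = 9.503 ft³/s
w_7 = (39.1 − 32.6)/2 = 3.25 ft; q_7 = 2.33 × 0.92 × 3.25 = 6.967 ft³/s
w_8 = (39.1 − 36.6)/2 = 1.25 ft; q_8 = 2.46 × 0.58 × 1.25 = 1.784 ft³/s
Q = Σ qᵢ = 190.4 ft³/s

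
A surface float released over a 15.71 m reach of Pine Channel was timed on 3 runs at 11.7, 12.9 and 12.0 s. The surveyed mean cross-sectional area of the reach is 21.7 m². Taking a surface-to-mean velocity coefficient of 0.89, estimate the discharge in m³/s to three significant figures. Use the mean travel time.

t̄ = (11.7 + 12.9 + 12.0) / 3 = 12.2 s
v_surface = L / t̄ = 15.71 / 12.2 = 1.288 m/s
v_mean = 0.89 × 1.288 = 1.146 m/s
Q = A × v_mean = 21.7 × 1.146 = 24.87 m³/s

24.9 m³/s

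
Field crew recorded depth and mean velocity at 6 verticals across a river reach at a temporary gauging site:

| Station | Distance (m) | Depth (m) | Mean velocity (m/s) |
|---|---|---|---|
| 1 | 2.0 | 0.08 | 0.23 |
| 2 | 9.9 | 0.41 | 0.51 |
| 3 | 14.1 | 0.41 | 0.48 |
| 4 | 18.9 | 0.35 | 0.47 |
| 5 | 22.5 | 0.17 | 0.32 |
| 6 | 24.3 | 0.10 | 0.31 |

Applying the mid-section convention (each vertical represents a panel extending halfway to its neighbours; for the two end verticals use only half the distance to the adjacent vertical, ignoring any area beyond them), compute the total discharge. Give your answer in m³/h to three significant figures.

w_1 = (9.9 − 2.0)/2 = 3.95 m; q_1 = 0.23 × 0.08 × 3.95 = 0.07268 m³/s
w_2 = (14.1 − 2.0)/2 = 6.05 m; q_2 = 0.51 × 0.41 × 6.05 = 1.265 m³/s
w_3 = (18.9 − 9.9)/2 = 4.5 m; q_3 = 0.48 × 0.41 × 4.5 = 0.8856 m³/s
w_4 = (22.5 − 14.1)/2 = 4.2 m; q_4 = 0.47 × 0.35 × 4.2 = 0.6909 m³/s
w_5 = (24.3 − 18.9)/2 = 2.7 m; q_5 = 0.32 × 0.17 × 2.7 = 0.1469 m³/s
w_6 = (24.3 − 22.5)/2 = 0.9 m; q_6 = 0.31 × 0.10 × 0.9 = 0.02790 m³/s
Q = Σ qᵢ = 3.089 m³/s
= 3.089 × 3600 = 11120 m³/h

11100 m³/h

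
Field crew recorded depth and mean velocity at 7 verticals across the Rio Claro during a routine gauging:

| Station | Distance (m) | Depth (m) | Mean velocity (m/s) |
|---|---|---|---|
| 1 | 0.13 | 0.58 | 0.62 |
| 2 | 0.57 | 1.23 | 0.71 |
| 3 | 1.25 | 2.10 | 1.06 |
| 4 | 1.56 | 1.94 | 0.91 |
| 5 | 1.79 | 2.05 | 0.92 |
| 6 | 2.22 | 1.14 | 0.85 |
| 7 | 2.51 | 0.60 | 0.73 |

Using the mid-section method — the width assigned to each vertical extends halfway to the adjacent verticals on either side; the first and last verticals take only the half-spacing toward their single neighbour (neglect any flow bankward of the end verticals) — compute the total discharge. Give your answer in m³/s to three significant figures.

w_1 = (0.57 − 0.13)/2 = 0.22 m; q_1 = 0.62 × 0.58 × 0.22 = 0.07911 m³/s
w_2 = (1.25 − 0.13)/2 = 0.56 m; q_2 = 0.71 × 1.23 × 0.56 = 0.4890 m³/s
w_3 = (1.56 − 0.57)/2 = 0.495 m; q_3 = 1.06 × 2.10 × 0.495 = 1.102 m³/s
w_4 = (1.79 − 1.25)/2 = 0.27 m; q_4 = 0.91 × 1.94 × 0.27 = 0.4767 m³/s
w_5 = (2.22 − 1.56)/2 = 0.33 m; q_5 = 0.92 × 2.05 × 0.33 = 0.6224 m³/s
w_6 = (2.51 − 1.79)/2 = 0.36 m; q_6 = 0.85 × 1.14 × 0.36 = 0.3488 m³/s
w_7 = (2.51 − 2.22)/2 = 0.145 m; q_7 = 0.73 × 0.60 × 0.145 = 0.06351 m³/s
Q = Σ qᵢ = 3.181 m³/s

3.18 m³/s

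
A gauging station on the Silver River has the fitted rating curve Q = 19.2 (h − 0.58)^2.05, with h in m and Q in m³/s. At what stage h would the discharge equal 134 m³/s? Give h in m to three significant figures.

h − h₀ = (Q/C)^(1/b) = (134/19.2)^(1/2.05) = 2.580 m
h = 0.58 + 2.580 = 3.160 m

3.16 m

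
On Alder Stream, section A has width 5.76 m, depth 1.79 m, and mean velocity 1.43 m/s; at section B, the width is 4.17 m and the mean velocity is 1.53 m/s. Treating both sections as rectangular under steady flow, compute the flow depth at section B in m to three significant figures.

2.31 m

Q = A₁V₁ = (5.76×1.79) × 1.43 = 14.74 m³/s
d₂ = Q/(b₂ V₂) = 14.74/(4.17×1.53) = 2.311 m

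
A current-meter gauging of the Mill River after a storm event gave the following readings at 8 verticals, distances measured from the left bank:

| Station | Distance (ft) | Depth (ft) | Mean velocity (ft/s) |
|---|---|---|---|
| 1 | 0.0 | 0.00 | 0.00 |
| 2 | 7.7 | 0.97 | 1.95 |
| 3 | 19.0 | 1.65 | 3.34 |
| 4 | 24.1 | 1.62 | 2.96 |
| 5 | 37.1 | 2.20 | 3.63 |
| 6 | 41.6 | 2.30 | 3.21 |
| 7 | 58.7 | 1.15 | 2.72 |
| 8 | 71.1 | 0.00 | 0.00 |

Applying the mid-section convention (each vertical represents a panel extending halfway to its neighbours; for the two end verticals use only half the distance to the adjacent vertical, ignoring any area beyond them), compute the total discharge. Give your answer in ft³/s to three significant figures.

302 ft³/s

w_2 = (19.0 − 0.0)/2 = 9.5 ft; q_2 = 1.95 × 0.97 × 9.5 = 17.97 ft³/s
w_3 = (24.1 − 7.7)/2 = 8.2 ft; q_3 = 3.34 × 1.65 × 8.2 = 45.19 ft³/s
w_4 = (37.1 − 19.0)/2 = 9.05 ft; q_4 = 2.96 × 1.62 × 9.05 = 43.40 ft³/s
w_5 = (41.6 − 24.1)/2 = 8.75 ft; q_5 = 3.63 × 2.20 × 8.75 = 69.88 ft³/s
w_6 = (58.7 − 37.1)/2 = 10.8 ft; q_6 = 3.21 × 2.30 × 10.8 = 79.74 ft³/s
w_7 = (71.1 − 41.6)/2 = 14.75 ft; q_7 = 2.72 × 1.15 × 14.75 = 46.14 ft³/s
Stations 1, 8 contribute zero (depth or velocity is 0).
Q = Σ qᵢ = 302.3 ft³/s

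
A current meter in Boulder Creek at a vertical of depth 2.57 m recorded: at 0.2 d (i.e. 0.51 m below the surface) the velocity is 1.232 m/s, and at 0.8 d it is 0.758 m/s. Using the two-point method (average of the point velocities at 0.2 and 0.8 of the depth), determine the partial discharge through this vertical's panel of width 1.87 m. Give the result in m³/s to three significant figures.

v̄ = (1.232 + 0.758) / 2 = 0.9950 m/s
q = v̄ × d × w = 0.9950 × 2.57 × 1.87 = 4.782 m³/s

4.78 m³/s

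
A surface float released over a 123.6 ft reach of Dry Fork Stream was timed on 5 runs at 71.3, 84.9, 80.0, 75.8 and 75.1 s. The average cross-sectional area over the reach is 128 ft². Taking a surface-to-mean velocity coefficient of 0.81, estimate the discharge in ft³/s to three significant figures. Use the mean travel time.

166 ft³/s

t̄ = (71.3 + 84.9 + 80.0 + 75.8 + 75.1) / 5 = 77.42 s
v_surface = L / t̄ = 123.6 / 77.42 = 1.596 ft/s
v_mean = 0.81 × 1.596 = 1.293 ft/s
Q = A × v_mean = 128 × 1.293 = 165.5 ft³/s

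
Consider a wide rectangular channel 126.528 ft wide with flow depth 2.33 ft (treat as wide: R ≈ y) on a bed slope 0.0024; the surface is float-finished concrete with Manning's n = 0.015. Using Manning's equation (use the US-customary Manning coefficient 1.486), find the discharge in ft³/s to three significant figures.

A = b·y = 126.528 × 2.33 = 294.8 ft²
Wide channel: R ≈ y = 2.33 ft
Q = (1.486/n)·A·R^(2/3)·S^(1/2) = (1.486/0.015) × 294.8 × 2.330^(2/3) × 0.0024^(1/2) = 2515 ft³/s

2510 ft³/s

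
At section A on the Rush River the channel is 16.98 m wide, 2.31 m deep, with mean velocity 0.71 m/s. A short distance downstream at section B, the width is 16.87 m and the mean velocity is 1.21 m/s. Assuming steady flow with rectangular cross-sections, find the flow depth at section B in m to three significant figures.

1.36 m

Q = A₁V₁ = (16.98×2.31) × 0.71 = 27.85 m³/s
d₂ = Q/(b₂ V₂) = 27.85/(16.87×1.21) = 1.364 m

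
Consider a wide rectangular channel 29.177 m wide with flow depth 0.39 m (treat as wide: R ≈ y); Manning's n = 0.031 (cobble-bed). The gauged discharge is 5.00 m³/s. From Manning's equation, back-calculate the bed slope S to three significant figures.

A = b·y = 29.177 × 0.39 = 11.38 m²
Wide channel: R ≈ y = 0.39 m
S = (Q·n / (1·A·R^(2/3)))² = (5.00×0.031 / (1×11.38×0.5338))² = 0.0006512

0.000651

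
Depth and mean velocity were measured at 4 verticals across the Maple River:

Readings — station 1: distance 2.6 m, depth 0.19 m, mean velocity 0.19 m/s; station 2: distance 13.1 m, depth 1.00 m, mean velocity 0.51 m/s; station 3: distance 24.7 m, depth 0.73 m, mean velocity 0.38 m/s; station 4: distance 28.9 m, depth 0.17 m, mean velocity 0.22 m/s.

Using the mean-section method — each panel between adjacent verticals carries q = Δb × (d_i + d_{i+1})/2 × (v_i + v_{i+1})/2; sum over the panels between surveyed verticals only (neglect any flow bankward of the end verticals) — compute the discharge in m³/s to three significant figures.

7.22 m³/s

Panel 1-2: Δb = 10.5 m, d̄ = (0.19+1.00)/2 = 0.595, v̄ = (0.19+0.51)/2 = 0.35 → q = 10.5×0.595×0.35 = 2.187 m³/s
Panel 2-3: Δb = 11.6 m, d̄ = (1.00+0.73)/2 = 0.865, v̄ = (0.51+0.38)/2 = 0.445 → q = 11.6×0.865×0.445 = 4.465 m³/s
Panel 3-4: Δb = 4.2 m, d̄ = (0.73+0.17)/2 = 0.45, v̄ = (0.38+0.22)/2 = 0.3 → q = 4.2×0.45×0.3 = 0.5670 m³/s
Q = Σ q = 7.219 m³/s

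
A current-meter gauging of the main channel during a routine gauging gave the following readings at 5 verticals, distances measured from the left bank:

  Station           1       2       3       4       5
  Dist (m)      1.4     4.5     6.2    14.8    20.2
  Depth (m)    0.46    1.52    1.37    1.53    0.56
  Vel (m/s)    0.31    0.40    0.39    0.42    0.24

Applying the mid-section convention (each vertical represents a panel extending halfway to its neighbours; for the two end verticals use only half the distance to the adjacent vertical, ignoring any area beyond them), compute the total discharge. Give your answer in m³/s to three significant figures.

w_1 = (4.5 − 1.4)/2 = 1.55 m; q_1 = 0.31 × 0.46 × 1.55 = 0.2210 m³/s
w_2 = (6.2 − 1.4)/2 = 2.4 m; q_2 = 0.40 × 1.52 × 2.4 = 1.459 m³/s
w_3 = (14.8 − 4.5)/2 = 5.15 m; q_3 = 0.39 × 1.37 × 5.15 = 2.752 m³/s
w_4 = (20.2 − 6.2)/2 = 7 m; q_4 = 0.42 × 1.53 × 7 = 4.498 m³/s
w_5 = (20.2 − 14.8)/2 = 2.7 m; q_5 = 0.24 × 0.56 × 2.7 = 0.3629 m³/s
Q = Σ qᵢ = 9.293 m³/s

9.29 m³/s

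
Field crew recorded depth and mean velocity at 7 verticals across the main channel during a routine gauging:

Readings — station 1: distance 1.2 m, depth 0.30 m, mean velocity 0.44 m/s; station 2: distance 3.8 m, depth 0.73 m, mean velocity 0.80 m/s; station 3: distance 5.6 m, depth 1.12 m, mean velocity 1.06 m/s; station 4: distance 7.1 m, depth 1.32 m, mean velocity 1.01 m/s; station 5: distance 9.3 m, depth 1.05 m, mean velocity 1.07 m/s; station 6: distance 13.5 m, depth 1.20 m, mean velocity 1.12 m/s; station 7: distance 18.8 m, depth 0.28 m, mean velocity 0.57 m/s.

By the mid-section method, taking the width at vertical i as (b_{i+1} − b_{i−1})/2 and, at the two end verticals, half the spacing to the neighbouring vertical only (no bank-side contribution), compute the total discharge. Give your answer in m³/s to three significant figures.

16.3 m³/s

w_1 = (3.8 − 1.2)/2 = 1.3 m; q_1 = 0.44 × 0.30 × 1.3 = 0.1716 m³/s
w_2 = (5.6 − 1.2)/2 = 2.2 m; q_2 = 0.80 × 0.73 × 2.2 = 1.285 m³/s
w_3 = (7.1 − 3.8)/2 = 1.65 m; q_3 = 1.06 × 1.12 × 1.65 = 1.959 m³/s
w_4 = (9.3 − 5.6)/2 = 1.85 m; q_4 = 1.01 × 1.32 × 1.85 = 2.466 m³/s
w_5 = (13.5 − 7.1)/2 = 3.2 m; q_5 = 1.07 × 1.05 × 3.2 = 3.595 m³/s
w_6 = (18.8 − 9.3)/2 = 4.75 m; q_6 = 1.12 × 1.20 × 4.75 = 6.384 m³/s
w_7 = (18.8 − 13.5)/2 = 2.65 m; q_7 = 0.57 × 0.28 × 2.65 = 0.4229 m³/s
Q = Σ qᵢ = 16.28 m³/s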